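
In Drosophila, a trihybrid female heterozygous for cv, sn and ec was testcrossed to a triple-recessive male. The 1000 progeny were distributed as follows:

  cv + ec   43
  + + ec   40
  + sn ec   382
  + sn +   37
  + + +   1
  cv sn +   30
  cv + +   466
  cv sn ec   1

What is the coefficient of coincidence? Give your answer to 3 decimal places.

0.339

The two most frequent reciprocal classes, cv + + and + sn ec, are the parental types, so the F1 was cv + + / + sn ec.
The two rarest classes, + + + and cv sn ec, are the double crossovers. Comparing them with the parentals, only the cv allele has switched, so cv is the middle locus and the order is sn – cv – ec.
sn–cv: (70 + 2)/1000 = 0.0720; cv–ec: (80 + 2)/1000 = 0.0820.
Expected DCO frequency = 0.0720 × 0.0820 ≈ 0.00590; observed = 2/1000 ≈ 0.00200.
Coefficient of coincidence = 0.00200/0.00590 ≈ 0.339.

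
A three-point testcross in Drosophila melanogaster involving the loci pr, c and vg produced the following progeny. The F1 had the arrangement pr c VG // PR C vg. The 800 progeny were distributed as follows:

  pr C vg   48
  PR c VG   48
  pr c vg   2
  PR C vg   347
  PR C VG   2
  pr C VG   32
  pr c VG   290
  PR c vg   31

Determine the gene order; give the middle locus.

The two rarest classes, pr c vg and PR C VG, are the double crossovers. Comparing them with the parentals, only the vg allele has switched, so vg is the middle locus and the order is pr – vg – c.

vg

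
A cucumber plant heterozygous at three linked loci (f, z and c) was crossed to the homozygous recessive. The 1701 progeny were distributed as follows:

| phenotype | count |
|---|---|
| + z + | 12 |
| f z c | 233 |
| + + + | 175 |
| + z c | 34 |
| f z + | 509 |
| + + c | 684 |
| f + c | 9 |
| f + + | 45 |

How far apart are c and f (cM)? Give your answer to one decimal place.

The two most frequent reciprocal classes, f z + and + + c, are the parental types, so the F1 was f z + / + + c.
The two rarest classes, + z + and f + c, are the double crossovers. Comparing them with the parentals, only the f allele has switched, so f is the middle locus and the order is z – f – c.
Crossovers in the f–c interval produce the single-crossover classes f z c and + + + (233 + 175 = 408) plus the double crossovers (21).
RF(f–c) = (408 + 21) / 1701 = 429/1701 = 0.2522 → 25.2 cM.

25.2 cM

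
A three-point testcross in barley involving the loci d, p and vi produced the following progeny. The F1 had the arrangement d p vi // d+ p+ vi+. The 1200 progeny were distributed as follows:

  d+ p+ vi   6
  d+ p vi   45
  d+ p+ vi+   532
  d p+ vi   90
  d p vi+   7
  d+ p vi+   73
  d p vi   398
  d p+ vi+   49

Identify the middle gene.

vi

The two rarest classes, d p vi+ and d+ p+ vi, are the double crossovers. Comparing them with the parentals, only the vi allele has switched, so vi is the middle locus and the order is p – vi – d.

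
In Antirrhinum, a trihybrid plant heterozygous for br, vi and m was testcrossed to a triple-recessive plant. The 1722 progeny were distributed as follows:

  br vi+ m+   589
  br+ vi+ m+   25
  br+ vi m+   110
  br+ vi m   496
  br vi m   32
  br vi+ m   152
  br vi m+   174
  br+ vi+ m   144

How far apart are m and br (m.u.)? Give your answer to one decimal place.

18.5 m.u.

The two most frequent reciprocal classes, br+ vi m and br vi+ m+, are the parental types, so the F1 was br+ vi m / br vi+ m+.
The two rarest classes, br vi m and br+ vi+ m+, are the double crossovers. Comparing them with the parentals, only the br allele has switched, so br is the middle locus and the order is m – br – vi.
Crossovers in the m–br interval produce the single-crossover classes br+ vi m+ and br vi+ m (110 + 152 = 262) plus the double crossovers (57).
RF(m–br) = (262 + 57) / 1722 = 319/1722 = 0.1852 → 18.5 m.u.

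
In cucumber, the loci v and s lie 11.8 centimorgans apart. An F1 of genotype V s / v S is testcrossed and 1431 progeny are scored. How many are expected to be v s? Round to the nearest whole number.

A map distance of 11.8 centimorgans corresponds to a recombination frequency of 0.118.
The F1 is V s / v S, so v s is a recombinant gamete class with expected frequency r/2 = 0.118/2 = 0.0590.
Expected number = 0.0590 × 1431 = 84.43 ≈ 84.

84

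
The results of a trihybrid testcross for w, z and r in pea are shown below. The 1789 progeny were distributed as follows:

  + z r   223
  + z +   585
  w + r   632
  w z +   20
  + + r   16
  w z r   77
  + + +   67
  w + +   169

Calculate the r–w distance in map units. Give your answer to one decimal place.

The two most frequent reciprocal classes, w + r and + z +, are the parental types, so the F1 was w + r / + z +.
The two rarest classes, + + r and w z +, are the double crossovers. Comparing them with the parentals, only the w allele has switched, so w is the middle locus and the order is z – w – r.
Crossovers in the w–r interval produce the single-crossover classes w + + and + z r (169 + 223 = 392) plus the double crossovers (36).
RF(w–r) = (392 + 36) / 1789 = 428/1789 = 0.2392 → 23.9 map units.

23.9 map units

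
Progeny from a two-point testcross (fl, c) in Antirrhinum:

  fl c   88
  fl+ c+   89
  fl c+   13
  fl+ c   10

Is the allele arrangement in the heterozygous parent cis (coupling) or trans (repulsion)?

The two most frequent classes are fl+ c+ (89) and fl c (88); these are the parental (non-recombinant) types.
So the F1 carried fl+ c+ on one chromosome and fl c on the other — the recessive alleles are on the same chromosome (cis / coupling).

cis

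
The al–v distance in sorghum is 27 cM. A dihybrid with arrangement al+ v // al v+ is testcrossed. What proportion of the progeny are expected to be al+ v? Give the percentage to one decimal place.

36.5%

A map distance of 27 cM corresponds to a recombination frequency of 0.270.
The F1 is al+ v / al v+, so al+ v is a parental gamete class with expected frequency (1 − r)/2 = 0.730/2 = 0.3650.
That is 0.3650 = 36.5% of the progeny.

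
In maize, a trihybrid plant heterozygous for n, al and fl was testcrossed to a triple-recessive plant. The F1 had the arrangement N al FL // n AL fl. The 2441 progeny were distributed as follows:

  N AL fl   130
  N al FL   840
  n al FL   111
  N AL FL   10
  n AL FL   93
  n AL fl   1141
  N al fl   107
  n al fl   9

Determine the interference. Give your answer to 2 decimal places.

0.19

The two rarest classes, N AL FL and n al fl, are the double crossovers. Comparing them with the parentals, only the al allele has switched, so al is the middle locus and the order is fl – al – n.
fl–al: (200 + 19)/2441 = 0.0897; al–n: (241 + 19)/2441 = 0.1065.
Expected DCO frequency = 0.0897 × 0.1065 ≈ 0.00955; observed = 19/2441 ≈ 0.00778.
Coefficient of coincidence = 0.00778/0.00955 ≈ 0.81; interference = 1 − 0.81 = 0.19.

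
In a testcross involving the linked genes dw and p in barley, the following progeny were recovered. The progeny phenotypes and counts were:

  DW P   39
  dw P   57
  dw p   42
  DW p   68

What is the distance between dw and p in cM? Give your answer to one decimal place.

39.3 cM

The two most frequent classes, DW p (68) and dw P (57), are the parental types, so the F1 was DW p / dw P.
The recombinant classes are DW P and dw p: 39 + 42 = 81.
Recombination frequency = 81/206 = 0.3932 ≈ 39.3%, i.e. 39.3 cM.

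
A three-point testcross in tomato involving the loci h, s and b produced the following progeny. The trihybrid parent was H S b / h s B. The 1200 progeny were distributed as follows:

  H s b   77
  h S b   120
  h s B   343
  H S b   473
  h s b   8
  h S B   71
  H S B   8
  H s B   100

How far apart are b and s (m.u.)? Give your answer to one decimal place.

The two rarest classes, H S B and h s b, are the double crossovers. Comparing them with the parentals, only the b allele has switched, so b is the middle locus and the order is h – b – s.
Crossovers in the b–s interval produce the single-crossover classes H s b and h S B (77 + 71 = 148) plus the double crossovers (16).
RF(b–s) = (148 + 16) / 1200 = 164/1200 = 0.1367 → 13.7 m.u.

13.7 m.u.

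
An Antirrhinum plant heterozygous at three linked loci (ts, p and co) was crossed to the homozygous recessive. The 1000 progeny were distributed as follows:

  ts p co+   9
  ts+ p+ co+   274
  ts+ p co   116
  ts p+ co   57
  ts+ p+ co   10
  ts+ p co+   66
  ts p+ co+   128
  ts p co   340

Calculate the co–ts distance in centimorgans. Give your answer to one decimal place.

The two most frequent reciprocal classes, ts p co and ts+ p+ co+, are the parental types, so the F1 was ts p co / ts+ p+ co+.
The two rarest classes, ts p co+ and ts+ p+ co, are the double crossovers. Comparing them with the parentals, only the co allele has switched, so co is the middle locus and the order is ts – co – p.
Crossovers in the ts–co interval produce the single-crossover classes ts+ p co and ts p+ co+ (116 + 128 = 244) plus the double crossovers (19).
RF(ts–co) = (244 + 19) / 1000 = 263/1000 = 0.2630 → 26.3 centimorgans.

26.3 centimorgans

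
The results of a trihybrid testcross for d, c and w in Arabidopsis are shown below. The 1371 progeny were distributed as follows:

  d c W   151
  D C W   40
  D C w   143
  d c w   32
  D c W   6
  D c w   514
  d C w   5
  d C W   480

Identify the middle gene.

w

The two most frequent reciprocal classes, D c w and d C W, are the parental types, so the F1 was D c w / d C W.
The two rarest classes, D c W and d C w, are the double crossovers. Comparing them with the parentals, only the w allele has switched, so w is the middle locus and the order is c – w – d.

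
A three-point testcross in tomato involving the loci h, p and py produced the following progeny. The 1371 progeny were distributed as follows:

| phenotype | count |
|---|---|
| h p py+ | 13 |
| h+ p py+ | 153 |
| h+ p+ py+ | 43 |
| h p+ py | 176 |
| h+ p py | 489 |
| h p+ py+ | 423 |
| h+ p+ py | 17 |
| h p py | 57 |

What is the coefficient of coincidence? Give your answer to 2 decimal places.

The two most frequent reciprocal classes, h p+ py+ and h+ p py, are the parental types, so the F1 was h p+ py+ / h+ p py.
The two rarest classes, h p py+ and h+ p+ py, are the double crossovers. Comparing them with the parentals, only the p allele has switched, so p is the middle locus and the order is h – p – py.
h–p: (100 + 30)/1371 = 0.0948; p–py: (329 + 30)/1371 = 0.2619.
Expected DCO frequency = 0.0948 × 0.2619 ≈ 0.02483; observed = 30/1371 ≈ 0.02188.
Coefficient of coincidence = 0.02188/0.02483 ≈ 0.88.

0.88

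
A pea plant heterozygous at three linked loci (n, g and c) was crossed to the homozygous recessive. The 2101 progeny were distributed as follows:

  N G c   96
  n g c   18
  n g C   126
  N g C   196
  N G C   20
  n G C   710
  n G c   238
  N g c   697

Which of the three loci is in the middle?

n

The two most frequent reciprocal classes, N g c and n G C, are the parental types, so the F1 was N g c / n G C.
The two rarest classes, n g c and N G C, are the double crossovers. Comparing them with the parentals, only the n allele has switched, so n is the middle locus and the order is g – n – c.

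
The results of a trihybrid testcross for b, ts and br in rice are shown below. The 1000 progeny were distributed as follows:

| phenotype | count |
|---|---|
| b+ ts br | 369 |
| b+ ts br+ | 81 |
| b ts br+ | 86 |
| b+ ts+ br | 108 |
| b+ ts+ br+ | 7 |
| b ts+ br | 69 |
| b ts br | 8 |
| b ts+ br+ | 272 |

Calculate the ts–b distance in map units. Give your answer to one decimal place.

The two most frequent reciprocal classes, b ts+ br+ and b+ ts br, are the parental types, so the F1 was b ts+ br+ / b+ ts br.
The two rarest classes, b+ ts+ br+ and b ts br, are the double crossovers. Comparing them with the parentals, only the b allele has switched, so b is the middle locus and the order is br – b – ts.
Crossovers in the b–ts interval produce the single-crossover classes b ts br+ and b+ ts+ br (86 + 108 = 194) plus the double crossovers (15).
RF(b–ts) = (194 + 15) / 1000 = 209/1000 = 0.2090 → 20.9 map units.

20.9 map units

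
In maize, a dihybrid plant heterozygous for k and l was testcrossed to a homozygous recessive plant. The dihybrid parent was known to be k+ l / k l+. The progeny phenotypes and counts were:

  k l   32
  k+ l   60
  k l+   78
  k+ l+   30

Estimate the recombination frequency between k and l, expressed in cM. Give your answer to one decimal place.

31.0 cM

The recombinant classes are k+ l+ and k l: 30 + 32 = 62.
Recombination frequency = 62/200 = 0.3100 ≈ 31.0%, i.e. 31.0 cM.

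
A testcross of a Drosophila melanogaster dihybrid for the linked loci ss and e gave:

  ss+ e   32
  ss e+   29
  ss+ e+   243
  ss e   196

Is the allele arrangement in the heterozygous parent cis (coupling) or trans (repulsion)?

cis

The two most frequent classes are ss+ e+ (243) and ss e (196); these are the parental (non-recombinant) types.
So the F1 carried ss+ e+ on one chromosome and ss e on the other — the recessive alleles are on the same chromosome (cis / coupling).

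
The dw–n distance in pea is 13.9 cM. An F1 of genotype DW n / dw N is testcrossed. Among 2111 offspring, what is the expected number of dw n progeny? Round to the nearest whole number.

147

A map distance of 13.9 cM corresponds to a recombination frequency of 0.139.
The F1 is DW n / dw N, so dw n is a recombinant gamete class with expected frequency r/2 = 0.139/2 = 0.0695.
Expected number = 0.0695 × 2111 = 146.71 ≈ 147.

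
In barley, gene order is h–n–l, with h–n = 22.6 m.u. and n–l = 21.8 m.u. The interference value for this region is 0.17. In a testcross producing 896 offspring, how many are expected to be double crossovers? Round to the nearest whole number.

37

Map distances give recombination frequencies of 0.226 and 0.218 for the two intervals.
With interference 0.17 (so coincidence = 0.83), expected double-crossover frequency = 0.226 × 0.218 × 0.83 = 0.04089.
Expected number = 0.04089 × 896 = 36.64 ≈ 37.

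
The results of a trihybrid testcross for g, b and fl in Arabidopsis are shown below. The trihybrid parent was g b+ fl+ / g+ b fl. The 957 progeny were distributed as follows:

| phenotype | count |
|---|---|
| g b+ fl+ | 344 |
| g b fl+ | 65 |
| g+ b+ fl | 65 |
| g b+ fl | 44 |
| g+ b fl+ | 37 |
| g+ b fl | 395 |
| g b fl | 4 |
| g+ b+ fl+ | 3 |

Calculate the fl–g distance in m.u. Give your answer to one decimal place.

9.2 m.u.

The two rarest classes, g+ b+ fl+ and g b fl, are the double crossovers. Comparing them with the parentals, only the g allele has switched, so g is the middle locus and the order is b – g – fl.
Crossovers in the g–fl interval produce the single-crossover classes g b+ fl and g+ b fl+ (44 + 37 = 81) plus the double crossovers (7).
RF(g–fl) = (81 + 7) / 957 = 88/957 = 0.0920 → 9.2 m.u.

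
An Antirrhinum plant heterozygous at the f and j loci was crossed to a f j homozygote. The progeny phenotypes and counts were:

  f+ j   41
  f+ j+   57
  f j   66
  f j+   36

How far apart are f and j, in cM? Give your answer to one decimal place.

The two most frequent classes, f+ j+ (57) and f j (66), are the parental types, so the F1 was f+ j+ / f j.
The recombinant classes are f+ j and f j+: 41 + 36 = 77.
Recombination frequency = 77/200 = 0.3850 ≈ 38.5%, i.e. 38.5 cM.

38.5 cM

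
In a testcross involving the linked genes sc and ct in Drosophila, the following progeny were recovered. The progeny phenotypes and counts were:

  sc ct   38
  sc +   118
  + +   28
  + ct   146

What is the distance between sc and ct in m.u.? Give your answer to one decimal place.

The two most frequent classes, + ct (146) and sc + (118), are the parental types, so the F1 was + ct / sc +.
The recombinant classes are + + and sc ct: 28 + 38 = 66.
Recombination frequency = 66/330 = 0.2000 ≈ 20.0%, i.e. 20.0 m.u.

20.0 m.u.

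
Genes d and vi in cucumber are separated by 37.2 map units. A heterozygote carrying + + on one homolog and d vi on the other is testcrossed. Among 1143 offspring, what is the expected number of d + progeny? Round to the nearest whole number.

213

A map distance of 37.2 map units corresponds to a recombination frequency of 0.372.
The F1 is + + / d vi, so d + is a recombinant gamete class with expected frequency r/2 = 0.372/2 = 0.1860.
Expected number = 0.1860 × 1143 = 212.60 ≈ 213.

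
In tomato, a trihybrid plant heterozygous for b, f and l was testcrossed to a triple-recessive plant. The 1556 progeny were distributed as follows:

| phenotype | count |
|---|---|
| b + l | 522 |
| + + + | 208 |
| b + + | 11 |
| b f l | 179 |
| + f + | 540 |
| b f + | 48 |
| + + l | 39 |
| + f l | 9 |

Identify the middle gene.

l

The two most frequent reciprocal classes, b + l and + f +, are the parental types, so the F1 was b + l / + f +.
The two rarest classes, b + + and + f l, are the double crossovers. Comparing them with the parentals, only the l allele has switched, so l is the middle locus and the order is f – l – b.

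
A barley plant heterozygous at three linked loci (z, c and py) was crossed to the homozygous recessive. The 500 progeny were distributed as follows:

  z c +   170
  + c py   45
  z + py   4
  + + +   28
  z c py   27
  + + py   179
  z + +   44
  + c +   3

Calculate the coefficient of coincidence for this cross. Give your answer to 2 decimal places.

0.59

The two most frequent reciprocal classes, z c + and + + py, are the parental types, so the F1 was z c + / + + py.
The two rarest classes, + c + and z + py, are the double crossovers. Comparing them with the parentals, only the z allele has switched, so z is the middle locus and the order is py – z – c.
py–z: (55 + 7)/500 = 0.1240; z–c: (89 + 7)/500 = 0.1920.
Expected DCO frequency = 0.1240 × 0.1920 ≈ 0.02381; observed = 7/500 ≈ 0.01400.
Coefficient of coincidence = 0.01400/0.02381 ≈ 0.59.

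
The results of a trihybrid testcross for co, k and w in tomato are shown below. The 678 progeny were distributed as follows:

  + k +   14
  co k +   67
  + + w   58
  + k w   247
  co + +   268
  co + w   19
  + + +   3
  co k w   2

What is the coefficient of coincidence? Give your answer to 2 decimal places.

0.69

The two most frequent reciprocal classes, co + + and + k w, are the parental types, so the F1 was co + + / + k w.
The two rarest classes, + + + and co k w, are the double crossovers. Comparing them with the parentals, only the co allele has switched, so co is the middle locus and the order is w – co – k.
w–co: (33 + 5)/678 = 0.0560; co–k: (125 + 5)/678 = 0.1917.
Expected DCO frequency = 0.0560 × 0.1917 ≈ 0.01074; observed = 5/678 ≈ 0.00737.
Coefficient of coincidence = 0.00737/0.01074 ≈ 0.69.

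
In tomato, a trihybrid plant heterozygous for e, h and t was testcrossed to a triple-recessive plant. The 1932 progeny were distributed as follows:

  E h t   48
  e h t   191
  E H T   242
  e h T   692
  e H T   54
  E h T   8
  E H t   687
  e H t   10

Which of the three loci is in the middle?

e

The two most frequent reciprocal classes, e h T and E H t, are the parental types, so the F1 was e h T / E H t.
The two rarest classes, E h T and e H t, are the double crossovers. Comparing them with the parentals, only the e allele has switched, so e is the middle locus and the order is h – e – t.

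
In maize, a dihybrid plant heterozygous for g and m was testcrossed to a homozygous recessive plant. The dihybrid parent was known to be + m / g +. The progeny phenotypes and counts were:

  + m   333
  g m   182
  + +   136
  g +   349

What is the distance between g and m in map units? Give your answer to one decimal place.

31.8 map units

The recombinant classes are + + and g m: 136 + 182 = 318.
Recombination frequency = 318/1000 = 0.3180 ≈ 31.8%, i.e. 31.8 map units.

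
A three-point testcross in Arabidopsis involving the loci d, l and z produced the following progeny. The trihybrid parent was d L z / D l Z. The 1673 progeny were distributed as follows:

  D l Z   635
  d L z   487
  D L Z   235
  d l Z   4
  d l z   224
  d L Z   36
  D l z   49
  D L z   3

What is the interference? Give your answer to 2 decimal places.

0.73

The two rarest classes, D L z and d l Z, are the double crossovers. Comparing them with the parentals, only the d allele has switched, so d is the middle locus and the order is l – d – z.
l–d: (459 + 7)/1673 = 0.2785; d–z: (85 + 7)/1673 = 0.0550.
Expected DCO frequency = 0.2785 × 0.0550 ≈ 0.01532; observed = 7/1673 ≈ 0.00418.
Coefficient of coincidence = 0.00418/0.01532 ≈ 0.27; interference = 1 − 0.27 = 0.73.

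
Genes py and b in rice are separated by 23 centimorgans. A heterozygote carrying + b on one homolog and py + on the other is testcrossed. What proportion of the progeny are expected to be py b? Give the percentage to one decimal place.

A map distance of 23 centimorgans corresponds to a recombination frequency of 0.230.
The F1 is + b / py +, so py b is a recombinant gamete class with expected frequency r/2 = 0.230/2 = 0.1150.
That is 0.1150 = 11.5% of the progeny.

11.5%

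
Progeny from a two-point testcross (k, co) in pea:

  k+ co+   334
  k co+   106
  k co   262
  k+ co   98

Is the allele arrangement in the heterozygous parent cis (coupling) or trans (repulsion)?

cis

The two most frequent classes are k+ co+ (334) and k co (262); these are the parental (non-recombinant) types.
So the F1 carried k+ co+ on one chromosome and k co on the other — the recessive alleles are on the same chromosome (cis / coupling).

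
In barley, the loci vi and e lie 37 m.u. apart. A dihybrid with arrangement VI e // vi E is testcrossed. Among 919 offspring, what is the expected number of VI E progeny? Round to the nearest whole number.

A map distance of 37 m.u. corresponds to a recombination frequency of 0.370.
The F1 is VI e / vi E, so VI E is a recombinant gamete class with expected frequency r/2 = 0.370/2 = 0.1850.
Expected number = 0.1850 × 919 = 170.01 ≈ 170.

170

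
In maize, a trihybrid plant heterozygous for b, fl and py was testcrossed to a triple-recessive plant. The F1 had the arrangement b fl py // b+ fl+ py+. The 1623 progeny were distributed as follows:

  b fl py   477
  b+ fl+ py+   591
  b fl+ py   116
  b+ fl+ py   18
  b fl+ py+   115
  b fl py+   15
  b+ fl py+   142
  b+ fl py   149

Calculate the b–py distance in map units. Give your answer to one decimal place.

The two rarest classes, b fl py+ and b+ fl+ py, are the double crossovers. Comparing them with the parentals, only the py allele has switched, so py is the middle locus and the order is fl – py – b.
Crossovers in the py–b interval produce the single-crossover classes b+ fl py and b fl+ py+ (149 + 115 = 264) plus the double crossovers (33).
RF(py–b) = (264 + 33) / 1623 = 297/1623 = 0.1830 → 18.3 map units.

18.3 map units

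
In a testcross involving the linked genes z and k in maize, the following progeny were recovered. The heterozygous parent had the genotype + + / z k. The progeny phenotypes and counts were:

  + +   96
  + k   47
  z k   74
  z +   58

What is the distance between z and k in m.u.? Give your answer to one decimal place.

38.2 m.u.

The recombinant classes are + k and z +: 47 + 58 = 105.
Recombination frequency = 105/275 = 0.3818 ≈ 38.2%, i.e. 38.2 m.u.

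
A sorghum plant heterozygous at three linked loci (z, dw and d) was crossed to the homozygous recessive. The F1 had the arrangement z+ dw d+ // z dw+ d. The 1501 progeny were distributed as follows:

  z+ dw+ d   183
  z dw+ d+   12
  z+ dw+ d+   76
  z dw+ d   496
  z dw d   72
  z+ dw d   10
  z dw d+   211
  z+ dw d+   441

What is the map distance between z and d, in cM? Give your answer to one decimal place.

27.7 cM

The two rarest classes, z+ dw d and z dw+ d+, are the double crossovers. Comparing them with the parentals, only the d allele has switched, so d is the middle locus and the order is z – d – dw.
Crossovers in the z–d interval produce the single-crossover classes z dw d+ and z+ dw+ d (211 + 183 = 394) plus the double crossovers (22).
RF(z–d) = (394 + 22) / 1501 = 416/1501 = 0.2771 → 27.7 cM.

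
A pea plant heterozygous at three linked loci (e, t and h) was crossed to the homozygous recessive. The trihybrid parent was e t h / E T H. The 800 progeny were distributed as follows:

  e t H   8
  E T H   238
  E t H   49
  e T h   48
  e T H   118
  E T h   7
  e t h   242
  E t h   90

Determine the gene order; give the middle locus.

The two rarest classes, e t H and E T h, are the double crossovers. Comparing them with the parentals, only the h allele has switched, so h is the middle locus and the order is t – h – e.

h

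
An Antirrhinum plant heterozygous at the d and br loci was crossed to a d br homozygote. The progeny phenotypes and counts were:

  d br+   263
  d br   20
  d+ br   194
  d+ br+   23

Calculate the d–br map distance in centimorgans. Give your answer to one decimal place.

8.6 centimorgans

The two most frequent classes, d+ br (194) and d br+ (263), are the parental types, so the F1 was d+ br / d br+.
The recombinant classes are d+ br+ and d br: 23 + 20 = 43.
Recombination frequency = 43/500 = 0.0860 ≈ 8.6%, i.e. 8.6 centimorgans.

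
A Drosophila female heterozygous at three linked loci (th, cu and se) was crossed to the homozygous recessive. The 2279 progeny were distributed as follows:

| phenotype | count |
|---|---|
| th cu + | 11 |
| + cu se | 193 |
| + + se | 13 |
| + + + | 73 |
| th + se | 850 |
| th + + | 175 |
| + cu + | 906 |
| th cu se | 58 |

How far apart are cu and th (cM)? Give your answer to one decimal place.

The two most frequent reciprocal classes, + cu + and th + se, are the parental types, so the F1 was + cu + / th + se.
The two rarest classes, th cu + and + + se, are the double crossovers. Comparing them with the parentals, only the th allele has switched, so th is the middle locus and the order is cu – th – se.
Crossovers in the cu–th interval produce the single-crossover classes + + + and th cu se (73 + 58 = 131) plus the double crossovers (24).
RF(cu–th) = (131 + 24) / 2279 = 155/2279 = 0.0680 → 6.8 cM.

6.8 cM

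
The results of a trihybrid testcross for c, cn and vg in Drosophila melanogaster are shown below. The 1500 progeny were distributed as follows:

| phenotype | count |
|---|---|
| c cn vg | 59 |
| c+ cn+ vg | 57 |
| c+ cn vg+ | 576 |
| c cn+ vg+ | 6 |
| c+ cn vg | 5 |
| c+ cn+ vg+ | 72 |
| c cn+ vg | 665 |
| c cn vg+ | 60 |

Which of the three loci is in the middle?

vg

The two most frequent reciprocal classes, c+ cn vg+ and c cn+ vg, are the parental types, so the F1 was c+ cn vg+ / c cn+ vg.
The two rarest classes, c+ cn vg and c cn+ vg+, are the double crossovers. Comparing them with the parentals, only the vg allele has switched, so vg is the middle locus and the order is c – vg – cn.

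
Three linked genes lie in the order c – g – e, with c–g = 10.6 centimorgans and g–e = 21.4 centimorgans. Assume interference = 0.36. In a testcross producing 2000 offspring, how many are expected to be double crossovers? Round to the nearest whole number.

Map distances give recombination frequencies of 0.106 and 0.214 for the two intervals.
With interference 0.36 (so coincidence = 0.64), expected double-crossover frequency = 0.106 × 0.214 × 0.64 = 0.01452.
Expected number = 0.01452 × 2000 = 29.04 ≈ 29.

29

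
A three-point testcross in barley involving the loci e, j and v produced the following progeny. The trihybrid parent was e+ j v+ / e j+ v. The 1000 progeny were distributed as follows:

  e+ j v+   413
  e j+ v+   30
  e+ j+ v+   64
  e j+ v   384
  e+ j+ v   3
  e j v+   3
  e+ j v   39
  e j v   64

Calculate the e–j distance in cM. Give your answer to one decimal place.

13.4 cM

The two rarest classes, e j v+ and e+ j+ v, are the double crossovers. Comparing them with the parentals, only the e allele has switched, so e is the middle locus and the order is j – e – v.
Crossovers in the j–e interval produce the single-crossover classes e+ j+ v+ and e j v (64 + 64 = 128) plus the double crossovers (6).
RF(j–e) = (128 + 6) / 1000 = 134/1000 = 0.1340 → 13.4 cM.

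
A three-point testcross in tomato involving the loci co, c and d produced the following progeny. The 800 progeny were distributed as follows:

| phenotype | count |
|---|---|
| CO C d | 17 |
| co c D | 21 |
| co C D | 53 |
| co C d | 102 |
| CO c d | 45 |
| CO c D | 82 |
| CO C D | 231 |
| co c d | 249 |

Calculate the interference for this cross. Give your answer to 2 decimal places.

The two most frequent reciprocal classes, CO C D and co c d, are the parental types, so the F1 was CO C D / co c d.
The two rarest classes, CO C d and co c D, are the double crossovers. Comparing them with the parentals, only the d allele has switched, so d is the middle locus and the order is c – d – co.
c–d: (184 + 38)/800 = 0.2775; d–co: (98 + 38)/800 = 0.1700.
Expected DCO frequency = 0.2775 × 0.1700 ≈ 0.04718; observed = 38/800 ≈ 0.04750.
Coefficient of coincidence = 0.04750/0.04718 ≈ 1.01; interference = 1 − 1.01 = -0.01.

-0.01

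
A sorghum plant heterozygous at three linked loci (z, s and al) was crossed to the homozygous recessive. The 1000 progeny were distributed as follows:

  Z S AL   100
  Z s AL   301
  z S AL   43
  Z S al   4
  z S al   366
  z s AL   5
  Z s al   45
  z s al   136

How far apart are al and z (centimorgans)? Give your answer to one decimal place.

The two most frequent reciprocal classes, z S al and Z s AL, are the parental types, so the F1 was z S al / Z s AL.
The two rarest classes, Z S al and z s AL, are the double crossovers. Comparing them with the parentals, only the z allele has switched, so z is the middle locus and the order is s – z – al.
Crossovers in the z–al interval produce the single-crossover classes z S AL and Z s al (43 + 45 = 88) plus the double crossovers (9).
RF(z–al) = (88 + 9) / 1000 = 97/1000 = 0.0970 → 9.7 centimorgans.

9.7 centimorgans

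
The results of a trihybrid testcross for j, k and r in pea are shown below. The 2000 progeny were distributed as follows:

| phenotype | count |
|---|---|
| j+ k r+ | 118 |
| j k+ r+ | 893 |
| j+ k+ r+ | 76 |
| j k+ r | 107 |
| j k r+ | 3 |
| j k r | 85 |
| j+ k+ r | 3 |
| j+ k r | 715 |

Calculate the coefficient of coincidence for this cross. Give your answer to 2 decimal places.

The two most frequent reciprocal classes, j+ k r and j k+ r+, are the parental types, so the F1 was j+ k r / j k+ r+.
The two rarest classes, j+ k+ r and j k r+, are the double crossovers. Comparing them with the parentals, only the k allele has switched, so k is the middle locus and the order is j – k – r.
j–k: (161 + 6)/2000 = 0.0835; k–r: (225 + 6)/2000 = 0.1155.
Expected DCO frequency = 0.0835 × 0.1155 ≈ 0.00964; observed = 6/2000 ≈ 0.00300.
Coefficient of coincidence = 0.00300/0.00964 ≈ 0.31.

0.31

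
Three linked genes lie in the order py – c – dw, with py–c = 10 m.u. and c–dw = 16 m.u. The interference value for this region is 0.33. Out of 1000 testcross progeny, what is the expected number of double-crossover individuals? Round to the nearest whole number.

Map distances give recombination frequencies of 0.100 and 0.160 for the two intervals.
With interference 0.33 (so coincidence = 0.67), expected double-crossover frequency = 0.100 × 0.160 × 0.67 = 0.01072.
Expected number = 0.01072 × 1000 = 10.72 ≈ 11.

11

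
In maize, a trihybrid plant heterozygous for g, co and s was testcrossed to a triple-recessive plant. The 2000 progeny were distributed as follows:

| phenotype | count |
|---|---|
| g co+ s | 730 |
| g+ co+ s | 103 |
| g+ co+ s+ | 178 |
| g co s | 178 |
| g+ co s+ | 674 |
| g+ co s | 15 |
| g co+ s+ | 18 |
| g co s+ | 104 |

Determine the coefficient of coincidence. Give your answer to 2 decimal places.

0.71

The two most frequent reciprocal classes, g co+ s and g+ co s+, are the parental types, so the F1 was g co+ s / g+ co s+.
The two rarest classes, g co+ s+ and g+ co s, are the double crossovers. Comparing them with the parentals, only the s allele has switched, so s is the middle locus and the order is g – s – co.
g–s: (207 + 33)/2000 = 0.1200; s–co: (356 + 33)/2000 = 0.1945.
Expected DCO frequency = 0.1200 × 0.1945 ≈ 0.02334; observed = 33/2000 ≈ 0.01650.
Coefficient of coincidence = 0.01650/0.02334 ≈ 0.71.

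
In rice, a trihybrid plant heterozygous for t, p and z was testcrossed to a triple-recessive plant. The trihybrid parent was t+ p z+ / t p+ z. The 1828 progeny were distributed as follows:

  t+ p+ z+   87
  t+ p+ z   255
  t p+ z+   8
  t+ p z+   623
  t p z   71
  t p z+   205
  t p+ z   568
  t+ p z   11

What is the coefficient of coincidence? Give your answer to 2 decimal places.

0.41

The two rarest classes, t+ p z and t p+ z+, are the double crossovers. Comparing them with the parentals, only the z allele has switched, so z is the middle locus and the order is p – z – t.
p–z: (158 + 19)/1828 = 0.0968; z–t: (460 + 19)/1828 = 0.2620.
Expected DCO frequency = 0.0968 × 0.2620 ≈ 0.02536; observed = 19/1828 ≈ 0.01039.
Coefficient of coincidence = 0.01039/0.02536 ≈ 0.41.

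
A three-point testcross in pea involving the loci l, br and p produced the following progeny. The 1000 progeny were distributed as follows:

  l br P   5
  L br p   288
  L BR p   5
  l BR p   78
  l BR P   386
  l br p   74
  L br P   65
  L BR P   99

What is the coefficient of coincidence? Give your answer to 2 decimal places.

The two most frequent reciprocal classes, l BR P and L br p, are the parental types, so the F1 was l BR P / L br p.
The two rarest classes, l br P and L BR p, are the double crossovers. Comparing them with the parentals, only the br allele has switched, so br is the middle locus and the order is p – br – l.
p–br: (143 + 10)/1000 = 0.1530; br–l: (173 + 10)/1000 = 0.1830.
Expected DCO frequency = 0.1530 × 0.1830 ≈ 0.02800; observed = 10/1000 ≈ 0.01000.
Coefficient of coincidence = 0.01000/0.02800 ≈ 0.36.

0.36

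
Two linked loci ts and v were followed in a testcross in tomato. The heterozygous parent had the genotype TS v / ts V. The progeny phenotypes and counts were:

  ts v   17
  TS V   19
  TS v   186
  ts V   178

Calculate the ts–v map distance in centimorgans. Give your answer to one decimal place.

9.0 centimorgans

The recombinant classes are TS V and ts v: 19 + 17 = 36.
Recombination frequency = 36/400 = 0.0900 ≈ 9.0%, i.e. 9.0 centimorgans.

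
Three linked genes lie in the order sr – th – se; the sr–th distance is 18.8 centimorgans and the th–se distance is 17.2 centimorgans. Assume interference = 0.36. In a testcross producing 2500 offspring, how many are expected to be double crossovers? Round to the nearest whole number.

Map distances give recombination frequencies of 0.188 and 0.172 for the two intervals.
With interference 0.36 (so coincidence = 0.64), expected double-crossover frequency = 0.188 × 0.172 × 0.64 = 0.02070.
Expected number = 0.02070 × 2500 = 51.74 ≈ 52.

52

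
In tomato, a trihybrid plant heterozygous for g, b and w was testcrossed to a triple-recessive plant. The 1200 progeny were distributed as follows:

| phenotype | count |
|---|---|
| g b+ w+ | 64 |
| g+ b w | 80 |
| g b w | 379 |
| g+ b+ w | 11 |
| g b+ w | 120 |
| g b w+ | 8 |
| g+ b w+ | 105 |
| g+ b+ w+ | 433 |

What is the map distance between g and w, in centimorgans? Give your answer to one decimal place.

13.6 centimorgans

The two most frequent reciprocal classes, g+ b+ w+ and g b w, are the parental types, so the F1 was g+ b+ w+ / g b w.
The two rarest classes, g+ b+ w and g b w+, are the double crossovers. Comparing them with the parentals, only the w allele has switched, so w is the middle locus and the order is b – w – g.
Crossovers in the w–g interval produce the single-crossover classes g b+ w+ and g+ b w (64 + 80 = 144) plus the double crossovers (19).
RF(w–g) = (144 + 19) / 1200 = 163/1200 = 0.1358 → 13.6 centimorgans.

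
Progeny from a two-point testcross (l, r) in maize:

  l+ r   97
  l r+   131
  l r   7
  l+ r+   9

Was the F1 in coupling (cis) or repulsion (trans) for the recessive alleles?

trans

The two most frequent classes are l+ r (97) and l r+ (131); these are the parental (non-recombinant) types.
So the F1 carried l+ r on one chromosome and l r+ on the other — the recessive alleles are on opposite chromosomes (trans / repulsion).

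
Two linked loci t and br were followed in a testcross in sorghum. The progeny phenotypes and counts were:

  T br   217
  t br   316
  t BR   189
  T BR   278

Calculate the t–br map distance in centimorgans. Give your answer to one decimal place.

40.6 centimorgans

The two most frequent classes, T BR (278) and t br (316), are the parental types, so the F1 was T BR / t br.
The recombinant classes are T br and t BR: 217 + 189 = 406.
Recombination frequency = 406/1000 = 0.4060 ≈ 40.6%, i.e. 40.6 centimorgans.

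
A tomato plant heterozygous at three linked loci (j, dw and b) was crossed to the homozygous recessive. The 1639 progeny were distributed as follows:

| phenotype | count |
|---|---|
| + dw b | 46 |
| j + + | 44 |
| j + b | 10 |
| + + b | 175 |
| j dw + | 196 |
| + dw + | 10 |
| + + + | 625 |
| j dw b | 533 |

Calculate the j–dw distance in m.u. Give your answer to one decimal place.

6.7 m.u.

The two most frequent reciprocal classes, j dw b and + + +, are the parental types, so the F1 was j dw b / + + +.
The two rarest classes, j + b and + dw +, are the double crossovers. Comparing them with the parentals, only the dw allele has switched, so dw is the middle locus and the order is b – dw – j.
Crossovers in the dw–j interval produce the single-crossover classes + dw b and j + + (46 + 44 = 90) plus the double crossovers (20).
RF(dw–j) = (90 + 20) / 1639 = 110/1639 = 0.0671 → 6.7 m.u.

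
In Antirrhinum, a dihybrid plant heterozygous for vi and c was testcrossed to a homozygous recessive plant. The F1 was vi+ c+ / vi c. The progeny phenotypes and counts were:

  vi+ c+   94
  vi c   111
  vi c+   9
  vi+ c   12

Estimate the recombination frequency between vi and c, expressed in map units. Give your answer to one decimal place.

The recombinant classes are vi+ c and vi c+: 12 + 9 = 21.
Recombination frequency = 21/226 = 0.0929 ≈ 9.3%, i.e. 9.3 map units.

9.3 map units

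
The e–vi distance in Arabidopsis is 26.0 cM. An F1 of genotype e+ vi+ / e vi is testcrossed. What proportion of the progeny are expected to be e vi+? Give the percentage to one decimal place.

13.0%

A map distance of 26.0 cM corresponds to a recombination frequency of 0.260.
The F1 is e+ vi+ / e vi, so e vi+ is a recombinant gamete class with expected frequency r/2 = 0.260/2 = 0.1300.
That is 0.1300 = 13.0% of the progeny.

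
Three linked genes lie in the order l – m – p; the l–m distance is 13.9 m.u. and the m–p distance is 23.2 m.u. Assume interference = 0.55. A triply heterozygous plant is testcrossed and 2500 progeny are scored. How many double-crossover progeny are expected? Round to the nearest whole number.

Map distances give recombination frequencies of 0.139 and 0.232 for the two intervals.
With interference 0.55 (so coincidence = 0.45), expected double-crossover frequency = 0.139 × 0.232 × 0.45 = 0.01451.
Expected number = 0.01451 × 2500 = 36.28 ≈ 36.

36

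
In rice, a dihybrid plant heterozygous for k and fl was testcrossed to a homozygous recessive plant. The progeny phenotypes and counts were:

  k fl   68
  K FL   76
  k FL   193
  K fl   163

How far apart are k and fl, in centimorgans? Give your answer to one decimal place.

28.8 centimorgans

The two most frequent classes, K fl (163) and k FL (193), are the parental types, so the F1 was K fl / k FL.
The recombinant classes are K FL and k fl: 76 + 68 = 144.
Recombination frequency = 144/500 = 0.2880 ≈ 28.8%, i.e. 28.8 centimorgans.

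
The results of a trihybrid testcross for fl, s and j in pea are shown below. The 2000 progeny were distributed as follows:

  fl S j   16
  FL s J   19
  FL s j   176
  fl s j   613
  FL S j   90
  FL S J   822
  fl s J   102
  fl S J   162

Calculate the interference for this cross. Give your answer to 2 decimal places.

The two most frequent reciprocal classes, fl s j and FL S J, are the parental types, so the F1 was fl s j / FL S J.
The two rarest classes, fl S j and FL s J, are the double crossovers. Comparing them with the parentals, only the s allele has switched, so s is the middle locus and the order is fl – s – j.
fl–s: (338 + 35)/2000 = 0.1865; s–j: (192 + 35)/2000 = 0.1135.
Expected DCO frequency = 0.1865 × 0.1135 ≈ 0.02117; observed = 35/2000 ≈ 0.01750.
Coefficient of coincidence = 0.01750/0.02117 ≈ 0.83; interference = 1 − 0.83 = 0.17.

0.17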